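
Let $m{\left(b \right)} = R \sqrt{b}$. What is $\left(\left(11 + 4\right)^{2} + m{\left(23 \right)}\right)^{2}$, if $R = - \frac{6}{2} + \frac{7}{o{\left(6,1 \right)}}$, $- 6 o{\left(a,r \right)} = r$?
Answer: $97200 - 20250 \sqrt{23} \approx 84.412$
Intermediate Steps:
$o{\left(a,r \right)} = - \frac{r}{6}$
$R = -45$ ($R = - \frac{6}{2} + \frac{7}{\left(- \frac{1}{6}\right) 1} = \left(-6\right) \frac{1}{2} + \frac{7}{- \frac{1}{6}} = -3 + 7 \left(-6\right) = -3 - 42 = -45$)
$m{\left(b \right)} = - 45 \sqrt{b}$
$\left(\left(11 + 4\right)^{2} + m{\left(23 \right)}\right)^{2} = \left(\left(11 + 4\right)^{2} - 45 \sqrt{23}\right)^{2} = \left(15^{2} - 45 \sqrt{23}\right)^{2} = \left(225 - 45 \sqrt{23}\right)^{2}$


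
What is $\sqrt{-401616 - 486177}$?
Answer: $i \sqrt{887793} \approx 942.23 i$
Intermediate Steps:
$\sqrt{-401616 - 486177} = \sqrt{-887793} = i \sqrt{887793}$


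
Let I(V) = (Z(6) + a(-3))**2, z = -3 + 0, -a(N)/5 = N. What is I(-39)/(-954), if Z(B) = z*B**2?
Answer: -961/106 ≈ -9.0660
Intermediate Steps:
a(N) = -5*N
z = -3
Z(B) = -3*B**2
I(V) = 8649 (I(V) = (-3*6**2 - 5*(-3))**2 = (-3*36 + 15)**2 = (-108 + 15)**2 = (-93)**2 = 8649)
I(-39)/(-954) = 8649/(-954) = 8649*(-1/954) = -961/106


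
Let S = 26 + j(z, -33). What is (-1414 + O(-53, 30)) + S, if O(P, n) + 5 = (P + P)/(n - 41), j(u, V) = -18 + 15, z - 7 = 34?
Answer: -15250/11 ≈ -1386.4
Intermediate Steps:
z = 41 (z = 7 + 34 = 41)
j(u, V) = -3
S = 23 (S = 26 - 3 = 23)
O(P, n) = -5 + 2*P/(-41 + n) (O(P, n) = -5 + (P + P)/(n - 41) = -5 + (2*P)/(-41 + n) = -5 + 2*P/(-41 + n))
(-1414 + O(-53, 30)) + S = (-1414 + (205 - 5*30 + 2*(-53))/(-41 + 30)) + 23 = (-1414 + (205 - 150 - 106)/(-11)) + 23 = (-1414 - 1/11*(-51)) + 23 = (-1414 + 51/11) + 23 = -15503/11 + 23 = -15250/11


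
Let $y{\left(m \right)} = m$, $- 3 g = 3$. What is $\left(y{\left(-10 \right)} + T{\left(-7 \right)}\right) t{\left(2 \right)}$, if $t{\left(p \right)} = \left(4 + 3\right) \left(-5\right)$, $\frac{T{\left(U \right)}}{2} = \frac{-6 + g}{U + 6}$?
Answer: $-140$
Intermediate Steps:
$g = -1$ ($g = \left(- \frac{1}{3}\right) 3 = -1$)
$T{\left(U \right)} = - \frac{14}{6 + U}$ ($T{\left(U \right)} = 2 \frac{-6 - 1}{U + 6} = 2 \left(- \frac{7}{6 + U}\right) = - \frac{14}{6 + U}$)
$t{\left(p \right)} = -35$ ($t{\left(p \right)} = 7 \left(-5\right) = -35$)
$\left(y{\left(-10 \right)} + T{\left(-7 \right)}\right) t{\left(2 \right)} = \left(-10 - \frac{14}{6 - 7}\right) \left(-35\right) = \left(-10 - \frac{14}{-1}\right) \left(-35\right) = \left(-10 - -14\right) \left(-35\right) = \left(-10 + 14\right) \left(-35\right) = 4 \left(-35\right) = -140$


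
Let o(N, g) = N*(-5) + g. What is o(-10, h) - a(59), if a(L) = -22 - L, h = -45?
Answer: 86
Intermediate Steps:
o(N, g) = g - 5*N (o(N, g) = -5*N + g = g - 5*N)
o(-10, h) - a(59) = (-45 - 5*(-10)) - (-22 - 1*59) = (-45 + 50) - (-22 - 59) = 5 - 1*(-81) = 5 + 81 = 86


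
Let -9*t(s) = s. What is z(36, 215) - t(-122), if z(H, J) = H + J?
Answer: 2137/9 ≈ 237.44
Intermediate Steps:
t(s) = -s/9
z(36, 215) - t(-122) = (36 + 215) - (-1)*(-122)/9 = 251 - 1*122/9 = 251 - 122/9 = 2137/9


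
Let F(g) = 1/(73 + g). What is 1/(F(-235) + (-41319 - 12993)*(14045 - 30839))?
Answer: 162/147762747935 ≈ 1.0964e-9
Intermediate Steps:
1/(F(-235) + (-41319 - 12993)*(14045 - 30839)) = 1/(1/(73 - 235) + (-41319 - 12993)*(14045 - 30839)) = 1/(1/(-162) - 54312*(-16794)) = 1/(-1/162 + 912115728) = 1/(147762747935/162) = 162/147762747935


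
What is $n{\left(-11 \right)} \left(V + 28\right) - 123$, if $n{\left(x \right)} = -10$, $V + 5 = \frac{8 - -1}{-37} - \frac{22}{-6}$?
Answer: $- \frac{42983}{111} \approx -387.23$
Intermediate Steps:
$V = - \frac{175}{111}$ ($V = -5 + \left(\frac{8 - -1}{-37} - \frac{22}{-6}\right) = -5 + \left(\left(8 + 1\right) \left(- \frac{1}{37}\right) - - \frac{11}{3}\right) = -5 + \left(9 \left(- \frac{1}{37}\right) + \frac{11}{3}\right) = -5 + \left(- \frac{9}{37} + \frac{11}{3}\right) = -5 + \frac{380}{111} = - \frac{175}{111} \approx -1.5766$)
$n{\left(-11 \right)} \left(V + 28\right) - 123 = - 10 \left(- \frac{175}{111} + 28\right) - 123 = \left(-10\right) \frac{2933}{111} - 123 = - \frac{29330}{111} - 123 = - \frac{42983}{111}$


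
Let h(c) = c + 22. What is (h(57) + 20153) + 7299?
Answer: 27531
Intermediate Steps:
h(c) = 22 + c
(h(57) + 20153) + 7299 = ((22 + 57) + 20153) + 7299 = (79 + 20153) + 7299 = 20232 + 7299 = 27531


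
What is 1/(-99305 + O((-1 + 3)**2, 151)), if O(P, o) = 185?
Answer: -1/99120 ≈ -1.0089e-5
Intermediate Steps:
1/(-99305 + O((-1 + 3)**2, 151)) = 1/(-99305 + 185) = 1/(-99120) = -1/99120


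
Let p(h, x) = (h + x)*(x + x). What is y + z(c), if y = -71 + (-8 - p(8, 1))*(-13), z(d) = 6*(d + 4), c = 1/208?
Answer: 30267/104 ≈ 291.03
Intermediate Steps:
c = 1/208 ≈ 0.0048077
p(h, x) = 2*x*(h + x) (p(h, x) = (h + x)*(2*x) = 2*x*(h + x))
z(d) = 24 + 6*d (z(d) = 6*(4 + d) = 24 + 6*d)
y = 267 (y = -71 + (-8 - 2*(8 + 1))*(-13) = -71 + (-8 - 2*9)*(-13) = -71 + (-8 - 1*18)*(-13) = -71 + (-8 - 18)*(-13) = -71 - 26*(-13) = -71 + 338 = 267)
y + z(c) = 267 + (24 + 6*(1/208)) = 267 + (24 + 3/104) = 267 + 2499/104 = 30267/104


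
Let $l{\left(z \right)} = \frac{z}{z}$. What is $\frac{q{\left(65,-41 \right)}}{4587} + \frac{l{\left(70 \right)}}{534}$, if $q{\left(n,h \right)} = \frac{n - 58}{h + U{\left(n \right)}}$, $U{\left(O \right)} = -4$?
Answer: $\frac{67559}{36741870} \approx 0.0018387$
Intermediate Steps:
$q{\left(n,h \right)} = \frac{-58 + n}{-4 + h}$ ($q{\left(n,h \right)} = \frac{n - 58}{h - 4} = \frac{-58 + n}{-4 + h}$)
$l{\left(z \right)} = 1$
$\frac{q{\left(65,-41 \right)}}{4587} + \frac{l{\left(70 \right)}}{534} = \frac{\frac{1}{-4 - 41} \left(-58 + 65\right)}{4587} + 1 \cdot \frac{1}{534} = \frac{1}{-45} \cdot 7 \cdot \frac{1}{4587} + 1 \cdot \frac{1}{534} = \left(- \frac{1}{45}\right) 7 \cdot \frac{1}{4587} + \frac{1}{534} = \left(- \frac{7}{45}\right) \frac{1}{4587} + \frac{1}{534} = - \frac{7}{206415} + \frac{1}{534} = \frac{67559}{36741870}$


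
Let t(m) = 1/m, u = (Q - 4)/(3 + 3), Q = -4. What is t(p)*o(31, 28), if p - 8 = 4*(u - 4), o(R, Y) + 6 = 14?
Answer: -⅗ ≈ -0.60000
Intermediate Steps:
o(R, Y) = 8 (o(R, Y) = -6 + 14 = 8)
u = -4/3 (u = (-4 - 4)/(3 + 3) = -8/6 = -8*⅙ = -4/3 ≈ -1.3333)
p = -40/3 (p = 8 + 4*(-4/3 - 4) = 8 + 4*(-16/3) = 8 - 64/3 = -40/3 ≈ -13.333)
t(p)*o(31, 28) = 8/(-40/3) = -3/40*8 = -⅗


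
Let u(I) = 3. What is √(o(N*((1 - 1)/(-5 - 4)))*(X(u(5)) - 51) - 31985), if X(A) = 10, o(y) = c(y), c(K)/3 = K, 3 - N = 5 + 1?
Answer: I*√31985 ≈ 178.84*I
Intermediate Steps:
N = -3 (N = 3 - (5 + 1) = 3 - 1*6 = 3 - 6 = -3)
c(K) = 3*K
o(y) = 3*y
√(o(N*((1 - 1)/(-5 - 4)))*(X(u(5)) - 51) - 31985) = √((3*(-3*(1 - 1)/(-5 - 4)))*(10 - 51) - 31985) = √((3*(-0/(-9)))*(-41) - 31985) = √((3*(-0*(-1)/9))*(-41) - 31985) = √((3*(-3*0))*(-41) - 31985) = √((3*0)*(-41) - 31985) = √(0*(-41) - 31985) = √(0 - 31985) = √(-31985) = I*√31985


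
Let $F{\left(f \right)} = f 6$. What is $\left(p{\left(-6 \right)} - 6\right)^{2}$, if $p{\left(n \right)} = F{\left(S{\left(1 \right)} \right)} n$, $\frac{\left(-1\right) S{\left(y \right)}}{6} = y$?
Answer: $44100$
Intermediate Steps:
$S{\left(y \right)} = - 6 y$
$F{\left(f \right)} = 6 f$
$p{\left(n \right)} = - 36 n$ ($p{\left(n \right)} = 6 \left(\left(-6\right) 1\right) n = 6 \left(-6\right) n = - 36 n$)
$\left(p{\left(-6 \right)} - 6\right)^{2} = \left(\left(-36\right) \left(-6\right) - 6\right)^{2} = \left(216 + \left(0 - 6\right)\right)^{2} = \left(216 - 6\right)^{2} = 210^{2} = 44100$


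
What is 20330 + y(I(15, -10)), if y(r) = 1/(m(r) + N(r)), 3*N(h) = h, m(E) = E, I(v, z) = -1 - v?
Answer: 1301117/64 ≈ 20330.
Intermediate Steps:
N(h) = h/3
y(r) = 3/(4*r) (y(r) = 1/(r + r/3) = 1/(4*r/3) = 3/(4*r))
20330 + y(I(15, -10)) = 20330 + 3/(4*(-1 - 1*15)) = 20330 + 3/(4*(-1 - 15)) = 20330 + (3/4)/(-16) = 20330 + (3/4)*(-1/16) = 20330 - 3/64 = 1301117/64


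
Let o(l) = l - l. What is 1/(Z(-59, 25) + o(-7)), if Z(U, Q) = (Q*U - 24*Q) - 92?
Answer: -1/2167 ≈ -0.00046147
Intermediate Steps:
Z(U, Q) = -92 - 24*Q + Q*U (Z(U, Q) = (-24*Q + Q*U) - 92 = -92 - 24*Q + Q*U)
o(l) = 0
1/(Z(-59, 25) + o(-7)) = 1/((-92 - 24*25 + 25*(-59)) + 0) = 1/((-92 - 600 - 1475) + 0) = 1/(-2167 + 0) = 1/(-2167) = -1/2167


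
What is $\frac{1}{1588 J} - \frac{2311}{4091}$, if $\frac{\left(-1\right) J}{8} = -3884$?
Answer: $- \frac{114030134405}{201859496576} \approx -0.5649$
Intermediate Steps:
$J = 31072$ ($J = \left(-8\right) \left(-3884\right) = 31072$)
$\frac{1}{1588 J} - \frac{2311}{4091} = \frac{1}{1588 \cdot 31072} - \frac{2311}{4091} = \frac{1}{1588} \cdot \frac{1}{31072} - \frac{2311}{4091} = \frac{1}{49342336} - \frac{2311}{4091} = - \frac{114030134405}{201859496576}$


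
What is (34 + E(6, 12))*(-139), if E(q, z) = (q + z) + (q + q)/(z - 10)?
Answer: -8062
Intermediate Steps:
E(q, z) = q + z + 2*q/(-10 + z) (E(q, z) = (q + z) + (2*q)/(-10 + z) = (q + z) + 2*q/(-10 + z) = q + z + 2*q/(-10 + z))
(34 + E(6, 12))*(-139) = (34 + (12**2 - 10*12 - 8*6 + 6*12)/(-10 + 12))*(-139) = (34 + (144 - 120 - 48 + 72)/2)*(-139) = (34 + (1/2)*48)*(-139) = (34 + 24)*(-139) = 58*(-139) = -8062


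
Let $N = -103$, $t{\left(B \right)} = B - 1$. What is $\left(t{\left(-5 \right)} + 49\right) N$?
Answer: $-4429$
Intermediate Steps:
$t{\left(B \right)} = -1 + B$ ($t{\left(B \right)} = B - 1 = -1 + B$)
$\left(t{\left(-5 \right)} + 49\right) N = \left(\left(-1 - 5\right) + 49\right) \left(-103\right) = \left(-6 + 49\right) \left(-103\right) = 43 \left(-103\right) = -4429$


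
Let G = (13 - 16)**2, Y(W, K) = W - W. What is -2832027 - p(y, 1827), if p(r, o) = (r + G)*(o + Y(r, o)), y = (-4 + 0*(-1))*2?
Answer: -2833854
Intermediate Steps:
Y(W, K) = 0
y = -8 (y = (-4 + 0)*2 = -4*2 = -8)
G = 9 (G = (-3)**2 = 9)
p(r, o) = o*(9 + r) (p(r, o) = (r + 9)*(o + 0) = (9 + r)*o = o*(9 + r))
-2832027 - p(y, 1827) = -2832027 - 1827*(9 - 8) = -2832027 - 1827 = -2833854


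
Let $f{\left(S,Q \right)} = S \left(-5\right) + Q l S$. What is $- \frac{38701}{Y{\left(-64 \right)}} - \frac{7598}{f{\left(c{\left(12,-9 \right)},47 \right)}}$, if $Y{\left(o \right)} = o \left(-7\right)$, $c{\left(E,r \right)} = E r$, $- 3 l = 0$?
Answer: $- \frac{6075611}{60480} \approx -100.46$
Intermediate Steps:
$l = 0$ ($l = \left(- \frac{1}{3}\right) 0 = 0$)
$Y{\left(o \right)} = - 7 o$
$f{\left(S,Q \right)} = - 5 S$ ($f{\left(S,Q \right)} = S \left(-5\right) + Q 0 S = - 5 S + 0 S = - 5 S + 0 = - 5 S$)
$- \frac{38701}{Y{\left(-64 \right)}} - \frac{7598}{f{\left(c{\left(12,-9 \right)},47 \right)}} = - \frac{38701}{\left(-7\right) \left(-64\right)} - \frac{7598}{\left(-5\right) 12 \left(-9\right)} = - \frac{38701}{448} - \frac{7598}{\left(-5\right) \left(-108\right)} = \left(-38701\right) \frac{1}{448} - \frac{7598}{540} = - \frac{38701}{448} - \frac{3799}{270} = - \frac{6075611}{60480}$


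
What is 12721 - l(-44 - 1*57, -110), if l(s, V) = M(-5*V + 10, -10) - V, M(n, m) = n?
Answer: 12051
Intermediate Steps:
l(s, V) = 10 - 6*V (l(s, V) = (-5*V + 10) - V = (10 - 5*V) - V = 10 - 6*V)
12721 - l(-44 - 1*57, -110) = 12721 - (10 - 6*(-110)) = 12721 - (10 + 660) = 12721 - 1*670 = 12721 - 670 = 12051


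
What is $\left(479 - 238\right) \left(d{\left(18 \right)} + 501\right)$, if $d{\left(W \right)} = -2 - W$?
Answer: $115921$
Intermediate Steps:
$\left(479 - 238\right) \left(d{\left(18 \right)} + 501\right) = \left(479 - 238\right) \left(\left(-2 - 18\right) + 501\right) = 241 \left(\left(-2 - 18\right) + 501\right) = 241 \left(-20 + 501\right) = 241 \cdot 481 = 115921$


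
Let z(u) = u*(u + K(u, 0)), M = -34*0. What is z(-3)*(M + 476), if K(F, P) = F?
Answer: 8568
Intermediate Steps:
M = 0
z(u) = 2*u² (z(u) = u*(u + u) = u*(2*u) = 2*u²)
z(-3)*(M + 476) = (2*(-3)²)*(0 + 476) = (2*9)*476 = 18*476 = 8568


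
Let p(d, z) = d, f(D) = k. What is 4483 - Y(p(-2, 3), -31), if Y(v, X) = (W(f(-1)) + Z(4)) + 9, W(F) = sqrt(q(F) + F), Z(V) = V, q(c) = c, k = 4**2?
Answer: 4470 - 4*sqrt(2) ≈ 4464.3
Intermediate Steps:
k = 16
f(D) = 16
W(F) = sqrt(2)*sqrt(F) (W(F) = sqrt(F + F) = sqrt(2*F) = sqrt(2)*sqrt(F))
Y(v, X) = 13 + 4*sqrt(2) (Y(v, X) = (sqrt(2)*sqrt(16) + 4) + 9 = (sqrt(2)*4 + 4) + 9 = (4*sqrt(2) + 4) + 9 = (4 + 4*sqrt(2)) + 9 = 13 + 4*sqrt(2))
4483 - Y(p(-2, 3), -31) = 4483 - (13 + 4*sqrt(2)) = 4483 + (-13 - 4*sqrt(2)) = 4470 - 4*sqrt(2)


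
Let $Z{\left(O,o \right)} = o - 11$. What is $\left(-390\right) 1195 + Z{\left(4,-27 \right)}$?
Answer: $-466088$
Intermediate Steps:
$Z{\left(O,o \right)} = -11 + o$
$\left(-390\right) 1195 + Z{\left(4,-27 \right)} = \left(-390\right) 1195 - 38 = -466050 - 38 = -466088$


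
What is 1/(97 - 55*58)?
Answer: -1/3093 ≈ -0.00032331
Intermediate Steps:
1/(97 - 55*58) = 1/(97 - 3190) = 1/(-3093) = -1/3093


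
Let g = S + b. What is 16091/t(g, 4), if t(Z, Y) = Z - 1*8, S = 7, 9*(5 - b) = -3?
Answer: 48273/13 ≈ 3713.3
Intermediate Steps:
b = 16/3 (b = 5 - ⅑*(-3) = 5 + ⅓ = 16/3 ≈ 5.3333)
g = 37/3 (g = 7 + 16/3 = 37/3 ≈ 12.333)
t(Z, Y) = -8 + Z (t(Z, Y) = Z - 8 = -8 + Z)
16091/t(g, 4) = 16091/(-8 + 37/3) = 16091/(13/3) = 16091*(3/13) = 48273/13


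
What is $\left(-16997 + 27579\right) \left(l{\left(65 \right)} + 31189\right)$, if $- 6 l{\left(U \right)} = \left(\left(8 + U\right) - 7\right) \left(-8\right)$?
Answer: $330973214$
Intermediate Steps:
$l{\left(U \right)} = \frac{4}{3} + \frac{4 U}{3}$ ($l{\left(U \right)} = - \frac{\left(\left(8 + U\right) - 7\right) \left(-8\right)}{6} = - \frac{\left(1 + U\right) \left(-8\right)}{6} = - \frac{-8 - 8 U}{6} = \frac{4}{3} + \frac{4 U}{3}$)
$\left(-16997 + 27579\right) \left(l{\left(65 \right)} + 31189\right) = \left(-16997 + 27579\right) \left(\left(\frac{4}{3} + \frac{4}{3} \cdot 65\right) + 31189\right) = 10582 \left(\left(\frac{4}{3} + \frac{260}{3}\right) + 31189\right) = 10582 \left(88 + 31189\right) = 10582 \cdot 31277 = 330973214$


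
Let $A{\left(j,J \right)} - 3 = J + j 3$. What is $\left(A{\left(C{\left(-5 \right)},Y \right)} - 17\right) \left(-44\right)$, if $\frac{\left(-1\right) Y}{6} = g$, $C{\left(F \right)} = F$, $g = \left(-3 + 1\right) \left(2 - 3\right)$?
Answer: $1804$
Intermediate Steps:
$g = 2$ ($g = \left(-2\right) \left(-1\right) = 2$)
$Y = -12$ ($Y = \left(-6\right) 2 = -12$)
$A{\left(j,J \right)} = 3 + J + 3 j$ ($A{\left(j,J \right)} = 3 + \left(J + j 3\right) = 3 + \left(J + 3 j\right) = 3 + J + 3 j$)
$\left(A{\left(C{\left(-5 \right)},Y \right)} - 17\right) \left(-44\right) = \left(\left(3 - 12 + 3 \left(-5\right)\right) - 17\right) \left(-44\right) = \left(\left(3 - 12 - 15\right) - 17\right) \left(-44\right) = \left(-24 - 17\right) \left(-44\right) = \left(-41\right) \left(-44\right) = 1804$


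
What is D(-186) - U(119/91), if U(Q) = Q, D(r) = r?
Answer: -2435/13 ≈ -187.31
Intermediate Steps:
D(-186) - U(119/91) = -186 - 119/91 = -186 - 1*17/13 = -186 - 17/13 = -2435/13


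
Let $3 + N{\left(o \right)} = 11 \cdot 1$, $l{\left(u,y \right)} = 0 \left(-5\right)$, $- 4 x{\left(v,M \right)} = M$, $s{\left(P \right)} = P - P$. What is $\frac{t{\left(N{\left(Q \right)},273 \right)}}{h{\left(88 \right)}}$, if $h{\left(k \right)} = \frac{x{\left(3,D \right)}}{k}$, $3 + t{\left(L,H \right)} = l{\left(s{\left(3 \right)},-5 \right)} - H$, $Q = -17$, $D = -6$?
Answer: $-16192$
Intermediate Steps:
$s{\left(P \right)} = 0$
$x{\left(v,M \right)} = - \frac{M}{4}$
$l{\left(u,y \right)} = 0$
$N{\left(o \right)} = 8$ ($N{\left(o \right)} = -3 + 11 \cdot 1 = -3 + 11 = 8$)
$t{\left(L,H \right)} = -3 - H$ ($t{\left(L,H \right)} = -3 + \left(0 - H\right) = -3 - H$)
$h{\left(k \right)} = \frac{3}{2 k}$ ($h{\left(k \right)} = \frac{\left(- \frac{1}{4}\right) \left(-6\right)}{k} = \frac{3}{2 k}$)
$\frac{t{\left(N{\left(Q \right)},273 \right)}}{h{\left(88 \right)}} = \frac{-3 - 273}{\frac{3}{2} \cdot \frac{1}{88}} = - \frac{276}{\frac{3}{176}} = \left(-276\right) \frac{176}{3} = -16192$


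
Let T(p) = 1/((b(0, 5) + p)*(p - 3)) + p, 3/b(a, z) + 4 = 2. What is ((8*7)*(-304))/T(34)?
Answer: -1071980/2141 ≈ -500.69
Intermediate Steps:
b(a, z) = -3/2 (b(a, z) = 3/(-4 + 2) = 3/(-2) = 3*(-½) = -3/2)
T(p) = p + 1/((-3 + p)*(-3/2 + p)) (T(p) = 1/((-3/2 + p)*(p - 3)) + p = 1/((-3/2 + p)*(-3 + p)) + p = 1/((-3 + p)*(-3/2 + p)) + p = p + 1/((-3 + p)*(-3/2 + p)))
((8*7)*(-304))/T(34) = ((8*7)*(-304))/(((2 - 9*34² + 2*34³ + 9*34)/(9 - 9*34 + 2*34²))) = (56*(-304))/(((2 - 9*1156 + 2*39304 + 306)/(9 - 306 + 2*1156))) = -17024*(9 - 306 + 2312)/(2 - 10404 + 78608 + 306) = -17024/(68512/2015) = -17024/((1/2015)*68512) = -17024/68512/2015 = -17024*2015/68512 = -1071980/2141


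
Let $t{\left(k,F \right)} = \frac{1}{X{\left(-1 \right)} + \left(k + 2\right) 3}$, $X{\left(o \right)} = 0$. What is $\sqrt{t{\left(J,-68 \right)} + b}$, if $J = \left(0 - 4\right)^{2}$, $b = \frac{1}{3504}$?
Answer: $\frac{\sqrt{129867}}{2628} \approx 0.13713$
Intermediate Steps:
$b = \frac{1}{3504} \approx 0.00028539$
$J = 16$ ($J = \left(-4\right)^{2} = 16$)
$t{\left(k,F \right)} = \frac{1}{6 + 3 k}$ ($t{\left(k,F \right)} = \frac{1}{0 + \left(k + 2\right) 3} = \frac{1}{0 + \left(2 + k\right) 3} = \frac{1}{0 + \left(6 + 3 k\right)} = \frac{1}{6 + 3 k}$)
$\sqrt{t{\left(J,-68 \right)} + b} = \sqrt{\frac{1}{3 \left(2 + 16\right)} + \frac{1}{3504}} = \sqrt{\frac{1}{3 \cdot 18} + \frac{1}{3504}} = \sqrt{\frac{1}{3} \cdot \frac{1}{18} + \frac{1}{3504}} = \sqrt{\frac{1}{54} + \frac{1}{3504}} = \sqrt{\frac{593}{31536}} = \frac{\sqrt{129867}}{2628}$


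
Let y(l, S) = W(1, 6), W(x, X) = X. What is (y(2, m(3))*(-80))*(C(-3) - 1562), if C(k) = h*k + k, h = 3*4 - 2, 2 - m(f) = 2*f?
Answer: 765600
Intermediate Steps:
m(f) = 2 - 2*f
y(l, S) = 6
h = 10 (h = 12 - 2 = 10)
C(k) = 11*k (C(k) = 10*k + k = 11*k)
(y(2, m(3))*(-80))*(C(-3) - 1562) = (6*(-80))*(11*(-3) - 1562) = -480*(-33 - 1562) = -480*(-1595) = 765600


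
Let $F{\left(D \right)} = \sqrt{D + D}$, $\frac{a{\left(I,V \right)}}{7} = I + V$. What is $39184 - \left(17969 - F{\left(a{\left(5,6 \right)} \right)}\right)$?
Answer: $21215 + \sqrt{154} \approx 21227.0$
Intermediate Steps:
$a{\left(I,V \right)} = 7 I + 7 V$ ($a{\left(I,V \right)} = 7 \left(I + V\right) = 7 I + 7 V$)
$F{\left(D \right)} = \sqrt{2} \sqrt{D}$ ($F{\left(D \right)} = \sqrt{2 D} = \sqrt{2} \sqrt{D}$)
$39184 - \left(17969 - F{\left(a{\left(5,6 \right)} \right)}\right) = 39184 - \left(17969 - \sqrt{2} \sqrt{7 \cdot 5 + 7 \cdot 6}\right) = 39184 - \left(17969 - \sqrt{2} \sqrt{35 + 42}\right) = 39184 - \left(17969 - \sqrt{2} \sqrt{77}\right) = 39184 - \left(17969 - \sqrt{154}\right) = 21215 + \sqrt{154}$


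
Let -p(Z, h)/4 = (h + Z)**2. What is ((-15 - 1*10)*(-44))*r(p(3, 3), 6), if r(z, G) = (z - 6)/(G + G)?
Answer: -13750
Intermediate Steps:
p(Z, h) = -4*(Z + h)**2 (p(Z, h) = -4*(h + Z)**2 = -4*(Z + h)**2)
r(z, G) = (-6 + z)/(2*G) (r(z, G) = (-6 + z)/((2*G)) = (-6 + z)*(1/(2*G)) = (-6 + z)/(2*G))
((-15 - 1*10)*(-44))*r(p(3, 3), 6) = ((-15 - 1*10)*(-44))*((1/2)*(-6 - 4*(3 + 3)**2)/6) = ((-15 - 10)*(-44))*((1/2)*(1/6)*(-6 - 4*6**2)) = (-25*(-44))*((1/2)*(1/6)*(-6 - 4*36)) = 1100*((1/2)*(1/6)*(-6 - 144)) = 1100*((1/2)*(1/6)*(-150)) = 1100*(-25/2) = -13750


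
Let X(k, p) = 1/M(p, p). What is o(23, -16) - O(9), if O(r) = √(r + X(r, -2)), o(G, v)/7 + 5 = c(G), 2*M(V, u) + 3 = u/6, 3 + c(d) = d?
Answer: 105 - √210/5 ≈ 102.10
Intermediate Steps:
c(d) = -3 + d
M(V, u) = -3/2 + u/12 (M(V, u) = -3/2 + (u/6)/2 = -3/2 + u/12)
X(k, p) = 1/(-3/2 + p/12)
o(G, v) = -56 + 7*G (o(G, v) = -35 + 7*(-3 + G) = -35 + (-21 + 7*G) = -56 + 7*G)
O(r) = √(-⅗ + r) (O(r) = √(r + 12/(-18 - 2)) = √(r + 12/(-20)) = √(r + 12*(-1/20)) = √(r - ⅗) = √(-⅗ + r))
o(23, -16) - O(9) = (-56 + 7*23) - √(-15 + 25*9)/5 = (-56 + 161) - √(-15 + 225)/5 = 105 - √210/5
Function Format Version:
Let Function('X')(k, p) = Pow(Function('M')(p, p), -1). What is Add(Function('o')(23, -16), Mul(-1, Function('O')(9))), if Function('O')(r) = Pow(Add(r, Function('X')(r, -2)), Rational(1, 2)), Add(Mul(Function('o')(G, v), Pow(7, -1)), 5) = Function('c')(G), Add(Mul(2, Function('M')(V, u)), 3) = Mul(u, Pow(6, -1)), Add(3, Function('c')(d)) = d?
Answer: Add(105, Mul(Rational(-1, 5), Pow(210, Rational(1, 2)))) ≈ 102.10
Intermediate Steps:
Function('c')(d) = Add(-3, d)
Function('M')(V, u) = Add(Rational(-3, 2), Mul(Rational(1, 12), u)) (Function('M')(V, u) = Add(Rational(-3, 2), Mul(Rational(1, 2), Mul(u, Pow(6, -1)))) = Add(Rational(-3, 2), Mul(Rational(1, 2), Mul(u, Rational(1, 6)))) = Add(Rational(-3, 2), Mul(Rational(1, 2), Mul(Rational(1, 6), u))) = Add(Rational(-3, 2), Mul(Rational(1, 12), u)))
Function('X')(k, p) = Pow(Add(Rational(-3, 2), Mul(Rational(1, 12), p)), -1)
Function('o')(G, v) = Add(-56, Mul(7, G)) (Function('o')(G, v) = Add(-35, Mul(7, Add(-3, G))) = Add(-35, Add(-21, Mul(7, G))) = Add(-56, Mul(7, G)))
Function('O')(r) = Pow(Add(Rational(-3, 5), r), Rational(1, 2)) (Function('O')(r) = Pow(Add(r, Mul(12, Pow(Add(-18, -2), -1))), Rational(1, 2)) = Pow(Add(r, Mul(12, Pow(-20, -1))), Rational(1, 2)) = Pow(Add(r, Mul(12, Rational(-1, 20))), Rational(1, 2)) = Pow(Add(r, Rational(-3, 5)), Rational(1, 2)) = Pow(Add(Rational(-3, 5), r), Rational(1, 2)))
Add(Function('o')(23, -16), Mul(-1, Function('O')(9))) = Add(Add(-56, Mul(7, 23)), Mul(-1, Mul(Rational(1, 5), Pow(Add(-15, Mul(25, 9)), Rational(1, 2))))) = Add(Add(-56, 161), Mul(-1, Mul(Rational(1, 5), Pow(Add(-15, 225), Rational(1, 2))))) = Add(105, Mul(-1, Mul(Rational(1, 5), Pow(210, Rational(1, 2))))) = Add(105, Mul(Rational(-1, 5), Pow(210, Rational(1, 2))))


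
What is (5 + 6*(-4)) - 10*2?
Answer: -39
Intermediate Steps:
(5 + 6*(-4)) - 10*2 = (5 - 24) - 20 = -19 - 20 = -39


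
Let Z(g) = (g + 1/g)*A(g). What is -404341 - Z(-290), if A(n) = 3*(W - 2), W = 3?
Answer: -117006587/290 ≈ -4.0347e+5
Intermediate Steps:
A(n) = 3 (A(n) = 3*(3 - 2) = 3*1 = 3)
Z(g) = 3*g + 3/g (Z(g) = (g + 1/g)*3 = 3*g + 3/g)
-404341 - Z(-290) = -404341 - (3*(-290) + 3/(-290)) = -404341 - (-870 + 3*(-1/290)) = -404341 - (-870 - 3/290) = -404341 - 1*(-252303/290) = -404341 + 252303/290 = -117006587/290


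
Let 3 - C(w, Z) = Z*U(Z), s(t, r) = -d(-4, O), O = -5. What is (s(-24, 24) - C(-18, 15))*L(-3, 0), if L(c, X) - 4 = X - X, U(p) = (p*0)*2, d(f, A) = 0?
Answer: -12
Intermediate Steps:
s(t, r) = 0 (s(t, r) = -1*0 = 0)
U(p) = 0 (U(p) = 0*2 = 0)
L(c, X) = 4 (L(c, X) = 4 + (X - X) = 4 + 0 = 4)
C(w, Z) = 3 (C(w, Z) = 3 - Z*0 = 3 - 1*0 = 3 + 0 = 3)
(s(-24, 24) - C(-18, 15))*L(-3, 0) = (0 - 1*3)*4 = (0 - 3)*4 = -3*4 = -12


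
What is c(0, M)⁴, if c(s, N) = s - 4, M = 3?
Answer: 256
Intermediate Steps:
c(s, N) = -4 + s
c(0, M)⁴ = (-4 + 0)⁴ = (-4)⁴ = 256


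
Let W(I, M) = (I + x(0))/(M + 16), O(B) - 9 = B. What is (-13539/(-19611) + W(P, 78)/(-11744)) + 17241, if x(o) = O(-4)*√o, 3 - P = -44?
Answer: 2647307341303/153541056 ≈ 17242.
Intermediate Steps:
P = 47 (P = 3 - 1*(-44) = 3 + 44 = 47)
O(B) = 9 + B
x(o) = 5*√o (x(o) = (9 - 4)*√o = 5*√o)
W(I, M) = I/(16 + M) (W(I, M) = (I + 5*√0)/(M + 16) = (I + 5*0)/(16 + M) = (I + 0)/(16 + M) = I/(16 + M))
(-13539/(-19611) + W(P, 78)/(-11744)) + 17241 = (-13539/(-19611) + (47/(16 + 78))/(-11744)) + 17241 = (-13539*(-1/19611) + (47/94)*(-1/11744)) + 17241 = (4513/6537 + (47*(1/94))*(-1/11744)) + 17241 = (4513/6537 + (½)*(-1/11744)) + 17241 = (4513/6537 - 1/23488) + 17241 = 105994807/153541056 + 17241 = 2647307341303/153541056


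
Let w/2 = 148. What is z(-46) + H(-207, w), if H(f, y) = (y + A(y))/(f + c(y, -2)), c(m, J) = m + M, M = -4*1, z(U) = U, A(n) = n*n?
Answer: 84002/85 ≈ 988.26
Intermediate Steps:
A(n) = n²
w = 296 (w = 2*148 = 296)
M = -4
c(m, J) = -4 + m (c(m, J) = m - 4 = -4 + m)
H(f, y) = (y + y²)/(-4 + f + y) (H(f, y) = (y + y²)/(f + (-4 + y)) = (y + y²)/(-4 + f + y))
z(-46) + H(-207, w) = -46 + 296*(1 + 296)/(-4 - 207 + 296) = -46 + 296*297/85 = -46 + 296*(1/85)*297 = -46 + 87912/85 = 84002/85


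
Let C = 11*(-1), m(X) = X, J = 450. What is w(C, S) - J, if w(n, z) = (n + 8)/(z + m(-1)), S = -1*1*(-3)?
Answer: -903/2 ≈ -451.50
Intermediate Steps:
S = 3 (S = -1*(-3) = 3)
C = -11
w(n, z) = (8 + n)/(-1 + z) (w(n, z) = (n + 8)/(z - 1) = (8 + n)/(-1 + z))
w(C, S) - J = (8 - 11)/(-1 + 3) - 1*450 = -3/2 - 450 = -903/2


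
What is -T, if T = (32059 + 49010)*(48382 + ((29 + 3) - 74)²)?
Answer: -4065286074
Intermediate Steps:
T = 4065286074 (T = 81069*(48382 + (32 - 74)²) = 81069*(48382 + (-42)²) = 81069*(48382 + 1764) = 81069*50146 = 4065286074)
-T = -1*4065286074 = -4065286074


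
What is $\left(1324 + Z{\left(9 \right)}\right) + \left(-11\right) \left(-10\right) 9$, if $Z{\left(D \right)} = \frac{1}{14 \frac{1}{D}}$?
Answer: $\frac{32405}{14} \approx 2314.6$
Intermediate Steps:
$Z{\left(D \right)} = \frac{D}{14}$
$\left(1324 + Z{\left(9 \right)}\right) + \left(-11\right) \left(-10\right) 9 = \left(1324 + \frac{1}{14} \cdot 9\right) + \left(-11\right) \left(-10\right) 9 = \left(1324 + \frac{9}{14}\right) + 110 \cdot 9 = \frac{18545}{14} + 990 = \frac{32405}{14}$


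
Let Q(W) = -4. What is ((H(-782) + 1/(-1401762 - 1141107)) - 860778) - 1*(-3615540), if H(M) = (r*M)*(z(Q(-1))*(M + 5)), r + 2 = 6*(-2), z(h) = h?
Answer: 93529635947873/2542869 ≈ 3.6781e+7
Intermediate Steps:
r = -14 (r = -2 + 6*(-2) = -2 - 12 = -14)
H(M) = -14*M*(-20 - 4*M) (H(M) = (-14*M)*(-4*(M + 5)) = (-14*M)*(-4*(5 + M)) = (-14*M)*(-20 - 4*M) = -14*M*(-20 - 4*M))
((H(-782) + 1/(-1401762 - 1141107)) - 860778) - 1*(-3615540) = ((56*(-782)*(5 - 782) + 1/(-1401762 - 1141107)) - 860778) - 1*(-3615540) = ((56*(-782)*(-777) + 1/(-2542869)) - 860778) + 3615540 = ((34026384 - 1/2542869) - 860778) + 3615540 = (86524637055695/2542869 - 860778) + 3615540 = 84335791363613/2542869 + 3615540 = 93529635947873/2542869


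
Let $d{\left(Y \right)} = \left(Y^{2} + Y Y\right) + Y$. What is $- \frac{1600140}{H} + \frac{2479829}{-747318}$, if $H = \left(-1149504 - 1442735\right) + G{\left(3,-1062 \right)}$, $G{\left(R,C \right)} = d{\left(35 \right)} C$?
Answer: $- \frac{1070630758331}{355404670842} \approx -3.0124$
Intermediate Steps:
$d{\left(Y \right)} = Y + 2 Y^{2}$ ($d{\left(Y \right)} = \left(Y^{2} + Y^{2}\right) + Y = 2 Y^{2} + Y = Y + 2 Y^{2}$)
$G{\left(R,C \right)} = 2485 C$ ($G{\left(R,C \right)} = 35 \left(1 + 2 \cdot 35\right) C = 35 \left(1 + 70\right) C = 35 \cdot 71 C = 2485 C$)
$H = -5231309$ ($H = \left(-1149504 - 1442735\right) + 2485 \left(-1062\right) = -2592239 - 2639070 = -5231309$)
$- \frac{1600140}{H} + \frac{2479829}{-747318} = - \frac{1600140}{-5231309} + \frac{2479829}{-747318} = \left(-1600140\right) \left(- \frac{1}{5231309}\right) + 2479829 \left(- \frac{1}{747318}\right) = \frac{1600140}{5231309} - \frac{225439}{67938} = - \frac{1070630758331}{355404670842}$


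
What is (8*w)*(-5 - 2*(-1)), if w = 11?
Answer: -264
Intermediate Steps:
(8*w)*(-5 - 2*(-1)) = (8*11)*(-5 - 2*(-1)) = 88*(-5 + 2) = 88*(-3) = -264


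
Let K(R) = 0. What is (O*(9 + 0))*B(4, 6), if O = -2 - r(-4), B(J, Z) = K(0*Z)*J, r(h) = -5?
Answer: 0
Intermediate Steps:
B(J, Z) = 0 (B(J, Z) = 0*J = 0)
O = 3 (O = -2 - 1*(-5) = -2 + 5 = 3)
(O*(9 + 0))*B(4, 6) = (3*(9 + 0))*0 = (3*9)*0 = 27*0 = 0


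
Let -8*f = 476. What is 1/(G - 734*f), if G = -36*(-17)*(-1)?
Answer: 1/43061 ≈ 2.3223e-5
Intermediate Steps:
f = -119/2 (f = -⅛*476 = -119/2 ≈ -59.500)
G = -612 (G = 612*(-1) = -612)
1/(G - 734*f) = 1/(-612 - 734*(-119/2)) = 1/(-612 + 43673) = 1/43061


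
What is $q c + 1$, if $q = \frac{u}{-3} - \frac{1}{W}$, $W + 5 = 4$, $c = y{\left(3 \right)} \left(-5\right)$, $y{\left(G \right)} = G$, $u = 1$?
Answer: $-9$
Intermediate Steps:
$c = -15$ ($c = 3 \left(-5\right) = -15$)
$W = -1$ ($W = -5 + 4 = -1$)
$q = \frac{2}{3}$ ($q = 1 \frac{1}{-3} - \frac{1}{-1} = 1 \left(- \frac{1}{3}\right) - -1 = - \frac{1}{3} + 1 = \frac{2}{3} \approx 0.66667$)
$q c + 1 = \frac{2}{3} \left(-15\right) + 1 = -10 + 1 = -9$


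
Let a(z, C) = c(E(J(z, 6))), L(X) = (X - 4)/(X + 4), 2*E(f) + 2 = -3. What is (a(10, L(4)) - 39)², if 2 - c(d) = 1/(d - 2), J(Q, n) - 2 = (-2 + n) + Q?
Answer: 109561/81 ≈ 1352.6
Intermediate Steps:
J(Q, n) = Q + n (J(Q, n) = 2 + ((-2 + n) + Q) = 2 + (-2 + Q + n) = Q + n)
E(f) = -5/2 (E(f) = -1 + (½)*(-3) = -1 - 3/2 = -5/2)
c(d) = 2 - 1/(-2 + d) (c(d) = 2 - 1/(d - 2) = 2 - 1/(-2 + d))
L(X) = (-4 + X)/(4 + X)
a(z, C) = 20/9 (a(z, C) = (-5 + 2*(-5/2))/(-2 - 5/2) = (-5 - 5)/(-9/2) = -2/9*(-10) = 20/9)
(a(10, L(4)) - 39)² = (20/9 - 39)² = (-331/9)² = 109561/81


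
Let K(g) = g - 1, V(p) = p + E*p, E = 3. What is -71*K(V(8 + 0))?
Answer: -2201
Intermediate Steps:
V(p) = 4*p (V(p) = p + 3*p = 4*p)
K(g) = -1 + g
-71*K(V(8 + 0)) = -71*(-1 + 4*(8 + 0)) = -71*(-1 + 4*8) = -71*(-1 + 32) = -71*31 = -2201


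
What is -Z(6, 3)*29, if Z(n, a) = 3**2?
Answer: -261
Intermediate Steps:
Z(n, a) = 9
-Z(6, 3)*29 = -1*9*29 = -9*29 = -261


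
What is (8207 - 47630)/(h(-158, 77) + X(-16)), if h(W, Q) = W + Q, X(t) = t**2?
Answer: -39423/175 ≈ -225.27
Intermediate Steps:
h(W, Q) = Q + W
(8207 - 47630)/(h(-158, 77) + X(-16)) = (8207 - 47630)/((77 - 158) + (-16)**2) = -39423/(-81 + 256) = -39423/175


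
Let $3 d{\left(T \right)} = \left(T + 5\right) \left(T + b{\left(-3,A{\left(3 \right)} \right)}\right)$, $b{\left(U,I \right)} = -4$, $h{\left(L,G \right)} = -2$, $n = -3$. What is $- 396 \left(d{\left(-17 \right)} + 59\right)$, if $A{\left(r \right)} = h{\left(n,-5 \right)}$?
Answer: $-56628$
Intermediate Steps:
$A{\left(r \right)} = -2$
$d{\left(T \right)} = \frac{\left(-4 + T\right) \left(5 + T\right)}{3}$ ($d{\left(T \right)} = \frac{\left(T + 5\right) \left(T - 4\right)}{3} = \frac{\left(5 + T\right) \left(-4 + T\right)}{3} = \frac{\left(-4 + T\right) \left(5 + T\right)}{3}$)
$- 396 \left(d{\left(-17 \right)} + 59\right) = - 396 \left(\left(- \frac{20}{3} + \frac{1}{3} \left(-17\right) + \frac{\left(-17\right)^{2}}{3}\right) + 59\right) = - 396 \left(\left(- \frac{20}{3} - \frac{17}{3} + \frac{1}{3} \cdot 289\right) + 59\right) = - 396 \left(\left(- \frac{20}{3} - \frac{17}{3} + \frac{289}{3}\right) + 59\right) = - 396 \left(84 + 59\right) = \left(-396\right) 143 = -56628$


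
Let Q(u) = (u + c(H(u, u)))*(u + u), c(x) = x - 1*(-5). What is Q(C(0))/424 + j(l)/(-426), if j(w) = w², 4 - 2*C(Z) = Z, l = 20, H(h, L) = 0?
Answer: -19709/22578 ≈ -0.87293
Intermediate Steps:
c(x) = 5 + x (c(x) = x + 5 = 5 + x)
C(Z) = 2 - Z/2
Q(u) = 2*u*(5 + u) (Q(u) = (u + (5 + 0))*(u + u) = (u + 5)*(2*u) = (5 + u)*(2*u) = 2*u*(5 + u))
Q(C(0))/424 + j(l)/(-426) = (2*(2 - ½*0)*(5 + (2 - ½*0)))/424 + 20²/(-426) = (2*(2 + 0)*(5 + (2 + 0)))*(1/424) + 400*(-1/426) = (2*2*(5 + 2))*(1/424) - 200/213 = (2*2*7)*(1/424) - 200/213 = 28*(1/424) - 200/213 = 7/106 - 200/213 = -19709/22578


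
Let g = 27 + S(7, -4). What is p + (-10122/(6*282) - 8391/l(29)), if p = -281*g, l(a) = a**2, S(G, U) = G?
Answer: -2269630777/237162 ≈ -9570.0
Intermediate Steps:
g = 34 (g = 27 + 7 = 34)
p = -9554 (p = -281*34 = -9554)
p + (-10122/(6*282) - 8391/l(29)) = -9554 + (-10122/(6*282) - 8391/(29**2)) = -9554 + (-10122/1692 - 8391/841) = -9554 + (-10122*1/1692 - 8391*1/841) = -9554 + (-1687/282 - 8391/841) = -9554 - 3785029/237162 = -2269630777/237162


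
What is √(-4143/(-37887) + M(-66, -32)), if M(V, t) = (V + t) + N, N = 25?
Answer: 2*I*√2906362286/12629 ≈ 8.5376*I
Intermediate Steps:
M(V, t) = 25 + V + t (M(V, t) = (V + t) + 25 = 25 + V + t)
√(-4143/(-37887) + M(-66, -32)) = √(-4143/(-37887) + (25 - 66 - 32)) = √(-4143*(-1/37887) - 73) = √(1381/12629 - 73) = √(-920536/12629) = 2*I*√2906362286/12629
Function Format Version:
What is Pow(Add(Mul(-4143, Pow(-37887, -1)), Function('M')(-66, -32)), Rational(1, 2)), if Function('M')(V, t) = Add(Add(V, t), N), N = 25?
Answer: Mul(Rational(2, 12629), I, Pow(2906362286, Rational(1, 2))) ≈ Mul(8.5376, I)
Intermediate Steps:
Function('M')(V, t) = Add(25, V, t) (Function('M')(V, t) = Add(Add(V, t), 25) = Add(25, V, t))
Pow(Add(Mul(-4143, Pow(-37887, -1)), Function('M')(-66, -32)), Rational(1, 2)) = Pow(Add(Mul(-4143, Pow(-37887, -1)), Add(25, -66, -32)), Rational(1, 2)) = Pow(Add(Mul(-4143, Rational(-1, 37887)), -73), Rational(1, 2)) = Pow(Add(Rational(1381, 12629), -73), Rational(1, 2)) = Pow(Rational(-920536, 12629), Rational(1, 2)) = Mul(Rational(2, 12629), I, Pow(2906362286, Rational(1, 2)))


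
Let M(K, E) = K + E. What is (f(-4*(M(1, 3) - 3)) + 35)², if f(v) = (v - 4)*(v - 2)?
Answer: 6889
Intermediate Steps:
M(K, E) = E + K
f(v) = (-4 + v)*(-2 + v)
(f(-4*(M(1, 3) - 3)) + 35)² = ((8 + (-4*((3 + 1) - 3))² - (-24)*((3 + 1) - 3)) + 35)² = ((8 + (-4*(4 - 3))² - (-24)*(4 - 3)) + 35)² = ((8 + (-4*1)² - (-24)) + 35)² = ((8 + (-4)² - 6*(-4)) + 35)² = ((8 + 16 + 24) + 35)² = (48 + 35)² = 83² = 6889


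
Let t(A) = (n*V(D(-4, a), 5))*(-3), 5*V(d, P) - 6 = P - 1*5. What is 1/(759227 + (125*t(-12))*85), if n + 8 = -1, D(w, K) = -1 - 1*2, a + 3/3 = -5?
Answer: 1/1103477 ≈ 9.0623e-7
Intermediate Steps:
a = -6 (a = -1 - 5 = -6)
D(w, K) = -3 (D(w, K) = -1 - 2 = -3)
V(d, P) = ⅕ + P/5 (V(d, P) = 6/5 + (P - 1*5)/5 = 6/5 + (P - 5)/5 = 6/5 + (-5 + P)/5 = 6/5 + (-1 + P/5) = ⅕ + P/5)
n = -9 (n = -8 - 1 = -9)
t(A) = 162/5 (t(A) = -9*(⅕ + (⅕)*5)*(-3) = -9*(⅕ + 1)*(-3) = -9*6/5*(-3) = -54/5*(-3) = 162/5)
1/(759227 + (125*t(-12))*85) = 1/(759227 + (125*(162/5))*85) = 1/(759227 + 4050*85) = 1/(759227 + 344250) = 1/1103477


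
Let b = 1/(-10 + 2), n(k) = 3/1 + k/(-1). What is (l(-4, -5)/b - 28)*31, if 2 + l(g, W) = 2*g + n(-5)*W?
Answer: 11532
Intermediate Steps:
n(k) = 3 - k (n(k) = 3*1 + k*(-1) = 3 - k)
b = -1/8 (b = 1/(-8) = -1/8 ≈ -0.12500)
l(g, W) = -2 + 2*g + 8*W (l(g, W) = -2 + (2*g + (3 - 1*(-5))*W) = -2 + (2*g + (3 + 5)*W) = -2 + (2*g + 8*W) = -2 + 2*g + 8*W)
(l(-4, -5)/b - 28)*31 = ((-2 + 2*(-4) + 8*(-5))/(-1/8) - 28)*31 = ((-2 - 8 - 40)*(-8) - 28)*31 = (-50*(-8) - 28)*31 = (400 - 28)*31 = 372*31 = 11532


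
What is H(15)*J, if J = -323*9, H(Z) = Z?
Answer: -43605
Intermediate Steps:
J = -2907
H(15)*J = 15*(-2907) = -43605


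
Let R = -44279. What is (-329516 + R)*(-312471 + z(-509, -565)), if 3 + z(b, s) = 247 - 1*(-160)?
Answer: 116649084265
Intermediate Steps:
z(b, s) = 404 (z(b, s) = -3 + (247 - 1*(-160)) = -3 + (247 + 160) = -3 + 407 = 404)
(-329516 + R)*(-312471 + z(-509, -565)) = (-329516 - 44279)*(-312471 + 404) = -373795*(-312067) = 116649084265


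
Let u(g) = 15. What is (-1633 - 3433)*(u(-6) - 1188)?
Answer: 5942418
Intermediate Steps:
(-1633 - 3433)*(u(-6) - 1188) = (-1633 - 3433)*(15 - 1188) = -5066*(-1173) = 5942418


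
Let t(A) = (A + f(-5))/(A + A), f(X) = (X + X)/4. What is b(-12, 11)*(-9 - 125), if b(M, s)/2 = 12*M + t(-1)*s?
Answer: 33433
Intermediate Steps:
f(X) = X/2 (f(X) = (2*X)/4 = X/2)
t(A) = (-5/2 + A)/(2*A) (t(A) = (A + (1/2)*(-5))/(A + A) = (A - 5/2)/((2*A)) = (-5/2 + A)*(1/(2*A)) = (-5/2 + A)/(2*A))
b(M, s) = 24*M + 7*s/2 (b(M, s) = 2*(12*M + ((1/4)*(-5 + 2*(-1))/(-1))*s) = 2*(12*M + ((1/4)*(-1)*(-5 - 2))*s) = 2*(12*M + ((1/4)*(-1)*(-7))*s) = 2*(12*M + 7*s/4) = 24*M + 7*s/2)
b(-12, 11)*(-9 - 125) = (24*(-12) + (7/2)*11)*(-9 - 125) = (-288 + 77/2)*(-134) = -499/2*(-134) = 33433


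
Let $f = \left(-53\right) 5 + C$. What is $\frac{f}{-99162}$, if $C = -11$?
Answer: $\frac{46}{16527} \approx 0.0027833$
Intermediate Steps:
$f = -276$ ($f = \left(-53\right) 5 - 11 = -265 - 11 = -276$)
$\frac{f}{-99162} = - \frac{276}{-99162} = \left(-276\right) \left(- \frac{1}{99162}\right) = \frac{46}{16527}$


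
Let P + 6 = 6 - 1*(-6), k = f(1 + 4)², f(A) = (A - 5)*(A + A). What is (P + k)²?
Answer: 36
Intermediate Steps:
f(A) = 2*A*(-5 + A) (f(A) = (-5 + A)*(2*A) = 2*A*(-5 + A))
k = 0 (k = (2*(1 + 4)*(-5 + (1 + 4)))² = (2*5*(-5 + 5))² = (2*5*0)² = 0² = 0)
P = 6 (P = -6 + (6 - 1*(-6)) = -6 + (6 + 6) = -6 + 12 = 6)
(P + k)² = (6 + 0)² = 6² = 36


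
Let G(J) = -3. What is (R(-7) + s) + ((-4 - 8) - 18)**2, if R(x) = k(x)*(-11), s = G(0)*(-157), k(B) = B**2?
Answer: 832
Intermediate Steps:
s = 471 (s = -3*(-157) = 471)
R(x) = -11*x**2 (R(x) = x**2*(-11) = -11*x**2)
(R(-7) + s) + ((-4 - 8) - 18)**2 = (-11*(-7)**2 + 471) + ((-4 - 8) - 18)**2 = (-11*49 + 471) + (-12 - 18)**2 = (-539 + 471) + (-30)**2 = -68 + 900 = 832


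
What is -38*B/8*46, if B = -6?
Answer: 1311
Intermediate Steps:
-38*B/8*46 = -(-228)/8*46 = -38*(-¾)*46 = (57/2)*46 = 1311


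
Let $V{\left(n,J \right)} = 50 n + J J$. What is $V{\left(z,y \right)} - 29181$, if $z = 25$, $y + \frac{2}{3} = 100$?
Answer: $- \frac{162575}{9} \approx -18064.0$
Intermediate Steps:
$y = \frac{298}{3}$ ($y = - \frac{2}{3} + 100 = \frac{298}{3} \approx 99.333$)
$V{\left(n,J \right)} = J^{2} + 50 n$ ($V{\left(n,J \right)} = 50 n + J^{2} = J^{2} + 50 n$)
$V{\left(z,y \right)} - 29181 = \left(\left(\frac{298}{3}\right)^{2} + 50 \cdot 25\right) - 29181 = \left(\frac{88804}{9} + 1250\right) - 29181 = \frac{100054}{9} - 29181 = - \frac{162575}{9}$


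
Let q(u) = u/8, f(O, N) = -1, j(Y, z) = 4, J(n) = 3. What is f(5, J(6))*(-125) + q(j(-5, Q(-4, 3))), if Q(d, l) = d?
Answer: 251/2 ≈ 125.50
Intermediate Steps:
q(u) = u/8 (q(u) = u*(⅛) = u/8)
f(5, J(6))*(-125) + q(j(-5, Q(-4, 3))) = -1*(-125) + (⅛)*4 = 125 + ½ = 251/2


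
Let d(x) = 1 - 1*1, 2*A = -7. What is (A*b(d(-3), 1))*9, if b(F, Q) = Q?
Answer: -63/2 ≈ -31.500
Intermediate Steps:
A = -7/2 (A = (½)*(-7) = -7/2 ≈ -3.5000)
d(x) = 0 (d(x) = 1 - 1 = 0)
(A*b(d(-3), 1))*9 = -7/2*1*9 = -7/2*9 = -63/2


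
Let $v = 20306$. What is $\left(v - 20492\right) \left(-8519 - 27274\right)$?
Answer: $6657498$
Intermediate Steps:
$\left(v - 20492\right) \left(-8519 - 27274\right) = \left(20306 - 20492\right) \left(-8519 - 27274\right) = \left(-186\right) \left(-35793\right) = 6657498$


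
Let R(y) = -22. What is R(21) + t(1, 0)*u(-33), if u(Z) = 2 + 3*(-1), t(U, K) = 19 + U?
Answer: -42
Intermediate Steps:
u(Z) = -1 (u(Z) = 2 - 3 = -1)
R(21) + t(1, 0)*u(-33) = -22 + (19 + 1)*(-1) = -22 + 20*(-1) = -22 - 20 = -42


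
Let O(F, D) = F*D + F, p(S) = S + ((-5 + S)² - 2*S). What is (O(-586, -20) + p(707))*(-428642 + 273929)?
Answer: -77856377703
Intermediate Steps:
p(S) = (-5 + S)² - S
O(F, D) = F + D*F (O(F, D) = D*F + F = F + D*F)
(O(-586, -20) + p(707))*(-428642 + 273929) = (-586*(1 - 20) + ((-5 + 707)² - 1*707))*(-428642 + 273929) = (-586*(-19) + (702² - 707))*(-154713) = (11134 + (492804 - 707))*(-154713) = (11134 + 492097)*(-154713) = 503231*(-154713) = -77856377703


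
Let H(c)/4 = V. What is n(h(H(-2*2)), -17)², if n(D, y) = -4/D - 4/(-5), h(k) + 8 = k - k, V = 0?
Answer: 169/100 ≈ 1.6900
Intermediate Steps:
H(c) = 0 (H(c) = 4*0 = 0)
h(k) = -8 (h(k) = -8 + (k - k) = -8 + 0 = -8)
n(D, y) = ⅘ - 4/D (n(D, y) = -4/D - 4*(-⅕) = -4/D + ⅘ = ⅘ - 4/D)
n(h(H(-2*2)), -17)² = (⅘ - 4/(-8))² = (⅘ - 4*(-⅛))² = (⅘ + ½)² = (13/10)² = 169/100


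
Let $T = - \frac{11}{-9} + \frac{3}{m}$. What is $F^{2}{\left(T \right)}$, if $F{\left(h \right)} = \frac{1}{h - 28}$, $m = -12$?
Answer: $\frac{1296}{946729} \approx 0.0013689$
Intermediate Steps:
$T = \frac{35}{36}$ ($T = - \frac{11}{-9} + \frac{3}{-12} = \left(-11\right) \left(- \frac{1}{9}\right) + 3 \left(- \frac{1}{12}\right) = \frac{11}{9} - \frac{1}{4} = \frac{35}{36} \approx 0.97222$)
$F{\left(h \right)} = \frac{1}{-28 + h}$
$F^{2}{\left(T \right)} = \left(\frac{1}{-28 + \frac{35}{36}}\right)^{2} = \left(\frac{1}{- \frac{973}{36}}\right)^{2} = \left(- \frac{36}{973}\right)^{2} = \frac{1296}{946729}$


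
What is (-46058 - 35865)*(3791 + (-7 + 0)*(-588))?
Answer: -647765161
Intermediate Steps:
(-46058 - 35865)*(3791 + (-7 + 0)*(-588)) = -81923*(3791 - 7*(-588)) = -81923*(3791 + 4116) = -81923*7907 = -647765161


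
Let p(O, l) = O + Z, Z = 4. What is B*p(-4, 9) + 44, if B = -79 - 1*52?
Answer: 44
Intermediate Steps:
B = -131 (B = -79 - 52 = -131)
p(O, l) = 4 + O (p(O, l) = O + 4 = 4 + O)
B*p(-4, 9) + 44 = -131*(4 - 4) + 44 = -131*0 + 44 = 0 + 44 = 44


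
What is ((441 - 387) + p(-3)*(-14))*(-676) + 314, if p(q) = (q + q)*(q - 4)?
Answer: 361298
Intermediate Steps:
p(q) = 2*q*(-4 + q) (p(q) = (2*q)*(-4 + q) = 2*q*(-4 + q))
((441 - 387) + p(-3)*(-14))*(-676) + 314 = ((441 - 387) + (2*(-3)*(-4 - 3))*(-14))*(-676) + 314 = (54 + (2*(-3)*(-7))*(-14))*(-676) + 314 = (54 + 42*(-14))*(-676) + 314 = (54 - 588)*(-676) + 314 = -534*(-676) + 314 = 360984 + 314 = 361298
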